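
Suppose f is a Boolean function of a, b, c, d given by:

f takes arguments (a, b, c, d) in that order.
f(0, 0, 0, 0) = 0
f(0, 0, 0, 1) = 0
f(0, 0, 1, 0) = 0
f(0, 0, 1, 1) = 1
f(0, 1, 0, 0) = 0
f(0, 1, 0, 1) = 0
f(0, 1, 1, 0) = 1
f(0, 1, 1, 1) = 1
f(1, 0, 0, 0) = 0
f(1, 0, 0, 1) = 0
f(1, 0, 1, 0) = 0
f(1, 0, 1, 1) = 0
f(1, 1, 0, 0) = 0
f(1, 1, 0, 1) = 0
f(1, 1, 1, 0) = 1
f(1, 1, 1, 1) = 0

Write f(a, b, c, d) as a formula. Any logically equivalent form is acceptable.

f(a, b, c, d) = (((((a' · b') · c) · d) + (((a' · b) · c) · d')) + (((a' · b) · c) · d)) + (((a · b) · c) · d')

Collect the rows where f=1 — (0,0,1,1), (0,1,1,0), (0,1,1,1), (1,1,1,0) — and write one minterm per row: ¬a·¬b·c·d, ¬a·b·c·¬d, ¬a·b·c·d, a·b·c·¬d. Their union (logical OR) reproduces the table exactly.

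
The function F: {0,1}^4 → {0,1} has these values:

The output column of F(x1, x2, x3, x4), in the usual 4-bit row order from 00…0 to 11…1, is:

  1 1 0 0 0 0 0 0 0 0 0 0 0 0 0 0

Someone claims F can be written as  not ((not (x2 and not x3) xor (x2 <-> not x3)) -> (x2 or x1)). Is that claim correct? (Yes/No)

Yes

Evaluate not ((not (x2 and not x3) xor (x2 <-> not x3)) -> (x2 or x1)) on each row and compare to F:
  x1=0, x2=0, x3=0, x4=0: formula gives 1, F = 1 ✓
  x1=0, x2=0, x3=0, x4=1: formula gives 1, F = 1 ✓
  x1=0, x2=0, x3=1, x4=0: formula gives 0, F = 0 ✓
  x1=0, x2=0, x3=1, x4=1: formula gives 0, F = 0 ✓
  … (the remaining 12 rows also agree.)
No disagreement on any input; they are logically equivalent.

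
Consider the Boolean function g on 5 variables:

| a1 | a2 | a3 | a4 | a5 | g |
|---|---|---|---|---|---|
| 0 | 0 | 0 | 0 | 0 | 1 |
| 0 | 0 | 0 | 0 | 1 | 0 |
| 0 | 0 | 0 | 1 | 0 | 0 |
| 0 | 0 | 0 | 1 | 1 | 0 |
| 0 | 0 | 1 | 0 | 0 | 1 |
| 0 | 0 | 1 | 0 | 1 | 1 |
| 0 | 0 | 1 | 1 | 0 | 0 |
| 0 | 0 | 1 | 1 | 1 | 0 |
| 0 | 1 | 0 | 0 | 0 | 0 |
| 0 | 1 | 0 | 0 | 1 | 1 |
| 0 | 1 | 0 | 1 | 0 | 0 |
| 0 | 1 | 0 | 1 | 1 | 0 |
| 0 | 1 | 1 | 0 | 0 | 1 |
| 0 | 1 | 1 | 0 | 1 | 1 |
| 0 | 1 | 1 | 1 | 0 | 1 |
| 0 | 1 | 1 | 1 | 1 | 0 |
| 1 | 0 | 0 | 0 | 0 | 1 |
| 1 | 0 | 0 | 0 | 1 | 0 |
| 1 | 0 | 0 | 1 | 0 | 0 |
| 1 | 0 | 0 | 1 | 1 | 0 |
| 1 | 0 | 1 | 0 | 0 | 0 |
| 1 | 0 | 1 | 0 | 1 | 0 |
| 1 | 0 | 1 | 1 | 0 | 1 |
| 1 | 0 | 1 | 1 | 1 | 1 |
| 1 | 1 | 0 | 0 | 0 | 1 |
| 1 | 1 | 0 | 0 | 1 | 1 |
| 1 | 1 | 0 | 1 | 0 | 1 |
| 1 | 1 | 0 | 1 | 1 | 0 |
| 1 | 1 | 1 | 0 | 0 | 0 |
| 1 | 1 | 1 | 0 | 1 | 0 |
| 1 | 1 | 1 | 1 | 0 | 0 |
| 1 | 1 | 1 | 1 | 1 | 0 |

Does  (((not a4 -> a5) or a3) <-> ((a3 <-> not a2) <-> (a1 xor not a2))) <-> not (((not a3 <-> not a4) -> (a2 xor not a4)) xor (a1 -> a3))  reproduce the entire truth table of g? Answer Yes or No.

Test each input against both g and the formula:
  a1=0, a2=0, a3=0, a4=0, a5=0: formula gives 1, g = 1 ✓
  a1=0, a2=0, a3=0, a4=0, a5=1: formula gives 0, g = 0 ✓
  a1=0, a2=0, a3=0, a4=1, a5=0: formula gives 0, g = 0 ✓
  a1=0, a2=0, a3=0, a4=1, a5=1: formula gives 0, g = 0 ✓
  …
  a1=0, a2=1, a3=1, a4=1, a5=1: formula gives 1, but g = 0 ✗
Since they disagree at (0,1,1,1,1), the expression is not a correct formula for g.

No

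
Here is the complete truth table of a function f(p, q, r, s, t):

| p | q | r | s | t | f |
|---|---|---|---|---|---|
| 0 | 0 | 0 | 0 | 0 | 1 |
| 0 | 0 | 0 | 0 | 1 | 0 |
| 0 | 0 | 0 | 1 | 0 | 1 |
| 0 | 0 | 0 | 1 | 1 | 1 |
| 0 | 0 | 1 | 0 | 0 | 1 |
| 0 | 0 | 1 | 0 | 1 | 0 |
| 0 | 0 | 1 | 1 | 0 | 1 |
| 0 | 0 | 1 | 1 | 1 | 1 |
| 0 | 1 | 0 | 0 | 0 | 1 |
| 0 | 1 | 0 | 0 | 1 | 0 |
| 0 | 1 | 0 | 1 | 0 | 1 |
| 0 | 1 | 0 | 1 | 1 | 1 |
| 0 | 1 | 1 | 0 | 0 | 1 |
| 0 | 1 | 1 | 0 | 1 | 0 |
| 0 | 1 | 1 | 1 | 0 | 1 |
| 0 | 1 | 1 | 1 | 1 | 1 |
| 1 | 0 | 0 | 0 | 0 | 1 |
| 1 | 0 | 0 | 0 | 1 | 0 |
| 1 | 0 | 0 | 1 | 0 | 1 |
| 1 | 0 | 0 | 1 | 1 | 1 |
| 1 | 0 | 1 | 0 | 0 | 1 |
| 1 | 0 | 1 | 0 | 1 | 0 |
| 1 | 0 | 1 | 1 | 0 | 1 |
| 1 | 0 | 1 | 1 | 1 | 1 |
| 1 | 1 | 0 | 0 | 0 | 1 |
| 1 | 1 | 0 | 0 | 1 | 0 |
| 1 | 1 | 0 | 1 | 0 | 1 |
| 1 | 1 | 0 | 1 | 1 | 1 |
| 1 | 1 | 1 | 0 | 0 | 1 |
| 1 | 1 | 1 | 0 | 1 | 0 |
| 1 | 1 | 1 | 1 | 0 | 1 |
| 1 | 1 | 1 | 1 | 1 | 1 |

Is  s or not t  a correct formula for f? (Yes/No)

Yes

Check the formula against f row by row:
  p=0, q=0, r=0, s=0, t=0: formula gives 1, f = 1 ✓
  p=0, q=0, r=0, s=0, t=1: formula gives 0, f = 0 ✓
  p=0, q=0, r=0, s=1, t=0: formula gives 1, f = 1 ✓
  p=0, q=0, r=0, s=1, t=1: formula gives 1, f = 1 ✓
  … (the remaining 28 rows also agree.)
No disagreement on any input; they are logically equivalent.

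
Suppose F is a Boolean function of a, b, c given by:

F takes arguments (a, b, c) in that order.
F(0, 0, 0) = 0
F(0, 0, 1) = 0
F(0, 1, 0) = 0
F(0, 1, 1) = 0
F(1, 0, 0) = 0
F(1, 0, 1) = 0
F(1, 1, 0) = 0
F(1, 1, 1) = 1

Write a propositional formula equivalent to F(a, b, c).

F(a, b, c) = (a & b) & c

The output is 1 only when every input is 1 — the AND of all inputs.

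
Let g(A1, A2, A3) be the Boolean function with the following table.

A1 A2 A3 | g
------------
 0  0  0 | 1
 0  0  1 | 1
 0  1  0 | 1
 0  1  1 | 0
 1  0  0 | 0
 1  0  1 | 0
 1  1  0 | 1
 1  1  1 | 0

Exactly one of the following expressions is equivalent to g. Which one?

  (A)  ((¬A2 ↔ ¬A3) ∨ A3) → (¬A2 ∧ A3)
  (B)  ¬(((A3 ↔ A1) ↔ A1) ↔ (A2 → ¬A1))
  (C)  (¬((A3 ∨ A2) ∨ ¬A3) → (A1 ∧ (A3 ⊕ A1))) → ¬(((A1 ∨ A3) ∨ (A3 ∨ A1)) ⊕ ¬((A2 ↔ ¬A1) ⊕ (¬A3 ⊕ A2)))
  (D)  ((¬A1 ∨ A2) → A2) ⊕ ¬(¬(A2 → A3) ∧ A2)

(A) fails at (0,0,0): the formula yields 0, g is 1.
(B) fails at (0,0,1): the formula yields 0, g is 1.
(C) fails at (0,1,1): the formula yields 1, g is 0.
That leaves (D). Evaluating it on every row reproduces the table of g exactly.

D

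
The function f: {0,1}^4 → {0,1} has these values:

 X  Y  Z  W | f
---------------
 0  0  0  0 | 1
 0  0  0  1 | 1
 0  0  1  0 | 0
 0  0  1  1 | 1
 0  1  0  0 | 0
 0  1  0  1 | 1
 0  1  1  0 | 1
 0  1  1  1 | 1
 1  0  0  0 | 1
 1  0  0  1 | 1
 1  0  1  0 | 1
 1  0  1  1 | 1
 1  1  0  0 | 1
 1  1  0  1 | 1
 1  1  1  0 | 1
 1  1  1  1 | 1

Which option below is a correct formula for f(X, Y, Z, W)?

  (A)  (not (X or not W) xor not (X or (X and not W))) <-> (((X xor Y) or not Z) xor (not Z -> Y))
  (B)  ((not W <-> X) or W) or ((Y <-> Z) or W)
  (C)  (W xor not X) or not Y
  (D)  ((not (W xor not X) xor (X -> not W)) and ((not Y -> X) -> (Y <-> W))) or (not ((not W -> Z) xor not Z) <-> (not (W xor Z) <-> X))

(A): at (0,0,0,1) it gives 0, but f = 1 — eliminated.
(C): at (0,0,1,0) it gives 1, but f = 0 — eliminated.
(D): at (0,0,1,0) it gives 1, but f = 0 — eliminated.
(B) is the remaining candidate, and it agrees with f on all 16 inputs.

B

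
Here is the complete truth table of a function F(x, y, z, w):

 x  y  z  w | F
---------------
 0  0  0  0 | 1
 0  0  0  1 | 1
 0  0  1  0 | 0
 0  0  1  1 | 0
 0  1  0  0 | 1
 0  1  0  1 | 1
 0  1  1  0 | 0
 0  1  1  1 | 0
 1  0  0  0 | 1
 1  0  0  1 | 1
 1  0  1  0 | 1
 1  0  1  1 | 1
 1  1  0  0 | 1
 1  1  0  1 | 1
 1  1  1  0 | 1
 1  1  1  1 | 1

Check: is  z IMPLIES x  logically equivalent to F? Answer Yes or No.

Evaluate z IMPLIES x on each row and compare to F:
  x=0, y=0, z=0, w=0: formula gives 1, F = 1 ✓
  x=0, y=0, z=0, w=1: formula gives 1, F = 1 ✓
  x=0, y=0, z=1, w=0: formula gives 0, F = 0 ✓
  x=0, y=0, z=1, w=1: formula gives 0, F = 0 ✓
  …and likewise for the remaining 12 rows.
Every row agrees, so the formula is equivalent.

Yes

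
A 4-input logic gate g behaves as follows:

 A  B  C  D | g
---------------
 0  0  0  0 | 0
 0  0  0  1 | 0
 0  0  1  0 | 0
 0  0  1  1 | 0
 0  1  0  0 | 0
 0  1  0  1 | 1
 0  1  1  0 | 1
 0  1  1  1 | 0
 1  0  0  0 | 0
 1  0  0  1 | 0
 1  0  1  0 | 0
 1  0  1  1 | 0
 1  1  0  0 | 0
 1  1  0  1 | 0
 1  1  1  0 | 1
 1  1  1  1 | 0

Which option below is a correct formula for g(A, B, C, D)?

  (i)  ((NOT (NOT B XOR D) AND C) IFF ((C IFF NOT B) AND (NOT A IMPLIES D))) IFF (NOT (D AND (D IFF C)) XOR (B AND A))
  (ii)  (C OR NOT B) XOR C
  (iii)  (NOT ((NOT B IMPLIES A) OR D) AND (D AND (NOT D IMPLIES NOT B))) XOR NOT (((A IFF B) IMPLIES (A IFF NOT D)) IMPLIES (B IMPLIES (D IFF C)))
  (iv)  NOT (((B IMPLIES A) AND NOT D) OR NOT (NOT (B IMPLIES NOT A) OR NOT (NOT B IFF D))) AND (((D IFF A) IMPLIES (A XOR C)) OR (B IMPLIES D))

(i): at (0,0,0,0) it gives 1, but g = 0 — eliminated.
(ii): at (0,0,0,0) it gives 1, but g = 0 — eliminated.
(iv): at (0,1,1,0) it gives 0, but g = 1 — eliminated.
(iii) is the remaining candidate, and it agrees with g on all 16 inputs.

iii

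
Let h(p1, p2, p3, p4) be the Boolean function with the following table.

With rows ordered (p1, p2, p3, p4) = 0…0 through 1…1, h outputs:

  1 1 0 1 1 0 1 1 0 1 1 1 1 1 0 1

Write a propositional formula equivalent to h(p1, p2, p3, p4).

h(p1, p2, p3, p4) = not ((((((not p1 and not p2) and p3) and not p4) or (((not p1 and p2) and not p3) and p4)) or (((p1 and not p2) and not p3) and not p4)) or (((p1 and p2) and p3) and not p4))

There are just 4 zero rows: (0,0,1,0), (0,1,0,1), (1,0,0,0), (1,1,1,0). Their minterms are ¬p1·¬p2·p3·¬p4, ¬p1·p2·¬p3·p4, p1·¬p2·¬p3·¬p4, p1·p2·p3·¬p4; the OR of those covers precisely the 0-outputs, and negating it yields h.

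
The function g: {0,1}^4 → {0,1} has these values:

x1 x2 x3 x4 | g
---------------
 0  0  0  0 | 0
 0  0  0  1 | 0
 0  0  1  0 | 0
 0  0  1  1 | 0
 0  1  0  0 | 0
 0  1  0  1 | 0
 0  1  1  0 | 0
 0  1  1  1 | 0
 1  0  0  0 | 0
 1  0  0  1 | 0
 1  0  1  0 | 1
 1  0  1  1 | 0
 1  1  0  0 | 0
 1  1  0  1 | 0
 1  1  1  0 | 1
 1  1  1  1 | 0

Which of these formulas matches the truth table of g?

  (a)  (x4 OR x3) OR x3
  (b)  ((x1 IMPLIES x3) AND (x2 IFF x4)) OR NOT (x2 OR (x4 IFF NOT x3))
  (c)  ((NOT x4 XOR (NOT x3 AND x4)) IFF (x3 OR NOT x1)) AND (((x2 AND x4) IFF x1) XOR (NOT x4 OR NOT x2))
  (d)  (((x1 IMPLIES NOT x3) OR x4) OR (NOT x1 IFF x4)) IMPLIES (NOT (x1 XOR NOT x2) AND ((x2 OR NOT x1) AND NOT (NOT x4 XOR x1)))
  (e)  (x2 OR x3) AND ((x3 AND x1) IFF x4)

c

(a) fails at (0,0,0,1): the formula yields 1, g is 0.
(b) fails at (0,0,0,0): the formula yields 1, g is 0.
(d) fails at (0,1,0,1): the formula yields 1, g is 0.
(e) fails at (0,0,1,0): the formula yields 1, g is 0.
That leaves (c). Evaluating it on every row reproduces the table of g exactly.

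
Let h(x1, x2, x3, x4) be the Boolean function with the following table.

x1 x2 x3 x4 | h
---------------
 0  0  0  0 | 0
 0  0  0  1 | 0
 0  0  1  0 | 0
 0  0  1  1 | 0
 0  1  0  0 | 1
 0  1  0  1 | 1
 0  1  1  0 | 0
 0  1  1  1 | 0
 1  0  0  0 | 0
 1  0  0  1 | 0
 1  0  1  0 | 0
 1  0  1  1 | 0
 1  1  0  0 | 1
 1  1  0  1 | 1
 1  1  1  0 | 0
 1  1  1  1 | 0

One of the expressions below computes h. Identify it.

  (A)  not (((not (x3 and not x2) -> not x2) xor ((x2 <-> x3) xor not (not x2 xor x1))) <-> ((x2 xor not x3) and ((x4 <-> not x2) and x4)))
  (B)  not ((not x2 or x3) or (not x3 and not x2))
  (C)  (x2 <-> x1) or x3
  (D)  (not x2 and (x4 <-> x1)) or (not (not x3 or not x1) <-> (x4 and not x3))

B

(A) disagrees with h on (0,0,0,1) (formula → 1, table → 0); rule it out.
(C) disagrees with h on (0,0,0,0) (formula → 1, table → 0); rule it out.
(D) disagrees with h on (0,0,0,0) (formula → 1, table → 0); rule it out.
(B) is the remaining candidate, and it agrees with h on all 16 inputs.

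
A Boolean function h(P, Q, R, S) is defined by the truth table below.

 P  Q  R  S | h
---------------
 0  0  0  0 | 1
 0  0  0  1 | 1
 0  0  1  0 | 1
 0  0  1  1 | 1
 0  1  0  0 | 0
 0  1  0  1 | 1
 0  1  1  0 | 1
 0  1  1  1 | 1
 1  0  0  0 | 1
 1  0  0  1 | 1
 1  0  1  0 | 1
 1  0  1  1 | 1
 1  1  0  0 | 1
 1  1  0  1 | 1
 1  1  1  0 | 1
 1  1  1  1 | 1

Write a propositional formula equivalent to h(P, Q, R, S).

h(P, Q, R, S) = ¬(((¬P ∧ Q) ∧ ¬R) ∧ ¬S)

Only row (0,1,0,0) gives 0. So h is 1 everywhere except there — the complement of the minterm ¬P·Q·¬R·¬S.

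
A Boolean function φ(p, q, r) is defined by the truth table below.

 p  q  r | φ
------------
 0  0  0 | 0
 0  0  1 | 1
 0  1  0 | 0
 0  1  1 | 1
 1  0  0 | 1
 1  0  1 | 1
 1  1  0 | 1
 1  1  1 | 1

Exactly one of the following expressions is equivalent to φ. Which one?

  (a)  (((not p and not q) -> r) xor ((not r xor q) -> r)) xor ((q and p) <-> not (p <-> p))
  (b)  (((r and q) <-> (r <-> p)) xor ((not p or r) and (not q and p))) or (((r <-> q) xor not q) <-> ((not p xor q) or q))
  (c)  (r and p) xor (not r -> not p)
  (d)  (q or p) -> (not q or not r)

b

(a) disagrees with φ on (0,0,0) (formula → 1, table → 0); rule it out.
(c) disagrees with φ on (0,0,0) (formula → 1, table → 0); rule it out.
(d) disagrees with φ on (0,0,0) (formula → 1, table → 0); rule it out.
(b) is the remaining candidate, and it agrees with φ on all 8 inputs.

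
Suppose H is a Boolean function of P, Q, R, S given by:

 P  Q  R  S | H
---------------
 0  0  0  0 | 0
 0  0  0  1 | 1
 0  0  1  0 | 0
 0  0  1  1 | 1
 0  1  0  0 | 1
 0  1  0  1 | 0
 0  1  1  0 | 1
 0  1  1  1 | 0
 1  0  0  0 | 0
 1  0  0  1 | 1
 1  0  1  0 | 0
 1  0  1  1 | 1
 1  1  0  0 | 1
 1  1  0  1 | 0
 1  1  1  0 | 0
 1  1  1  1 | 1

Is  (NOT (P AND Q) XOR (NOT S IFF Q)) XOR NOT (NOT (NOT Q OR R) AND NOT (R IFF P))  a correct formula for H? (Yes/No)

Yes

Check the formula against H row by row:
  P=0, Q=0, R=0, S=0: formula gives 0, H = 0 ✓
  P=0, Q=0, R=0, S=1: formula gives 1, H = 1 ✓
  P=0, Q=0, R=1, S=0: formula gives 0, H = 0 ✓
  P=0, Q=0, R=1, S=1: formula gives 1, H = 1 ✓
  …and likewise for the remaining 12 rows.
Every row agrees, so the formula is equivalent.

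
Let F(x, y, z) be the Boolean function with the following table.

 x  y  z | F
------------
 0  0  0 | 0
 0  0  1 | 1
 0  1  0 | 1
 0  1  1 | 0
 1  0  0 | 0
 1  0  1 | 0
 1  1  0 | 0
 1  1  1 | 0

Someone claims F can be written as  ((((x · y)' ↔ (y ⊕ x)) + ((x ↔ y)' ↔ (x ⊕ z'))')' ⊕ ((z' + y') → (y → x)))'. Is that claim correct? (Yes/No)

Yes

Evaluate ((((x · y)' ↔ (y ⊕ x)) + ((x ↔ y)' ↔ (x ⊕ z'))')' ⊕ ((z' + y') → (y → x)))' on each row and compare to F:
  x=0, y=0, z=0: formula gives 0, F = 0 ✓
  x=0, y=0, z=1: formula gives 1, F = 1 ✓
  x=0, y=1, z=0: formula gives 1, F = 1 ✓
  x=0, y=1, z=1: formula gives 0, F = 0 ✓
  x=1, y=0, z=0: formula gives 0, F = 0 ✓
  …and likewise for the remaining 3 rows.
No disagreement on any input; they are logically equivalent.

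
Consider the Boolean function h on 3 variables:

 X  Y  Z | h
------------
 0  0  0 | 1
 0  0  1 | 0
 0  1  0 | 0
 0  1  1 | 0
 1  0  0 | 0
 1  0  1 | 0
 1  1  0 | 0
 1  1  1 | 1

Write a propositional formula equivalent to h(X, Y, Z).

Collect the rows where h=1 — (0,0,0), (1,1,1) — and write one minterm per row: ¬X·¬Y·¬Z, X·Y·Z. Their union (logical OR) reproduces the table exactly.

h(X, Y, Z) = ((X' · Y') · Z') + ((X · Y) · Z)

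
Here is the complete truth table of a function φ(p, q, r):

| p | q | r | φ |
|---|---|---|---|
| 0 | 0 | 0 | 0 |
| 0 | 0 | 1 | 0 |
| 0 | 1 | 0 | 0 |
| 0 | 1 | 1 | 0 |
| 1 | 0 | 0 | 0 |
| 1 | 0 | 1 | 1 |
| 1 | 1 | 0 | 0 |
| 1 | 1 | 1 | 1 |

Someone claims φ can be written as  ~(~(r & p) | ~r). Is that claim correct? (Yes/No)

Test each input against both φ and the formula:
  p=0, q=0, r=0: formula gives 0, φ = 0 ✓
  p=0, q=0, r=1: formula gives 0, φ = 0 ✓
  p=0, q=1, r=0: formula gives 0, φ = 0 ✓
  p=0, q=1, r=1: formula gives 0, φ = 0 ✓
  p=1, q=0, r=0: formula gives 0, φ = 0 ✓
  …and likewise for the remaining 3 rows.
All 8 rows match — the expression computes φ exactly.

Yes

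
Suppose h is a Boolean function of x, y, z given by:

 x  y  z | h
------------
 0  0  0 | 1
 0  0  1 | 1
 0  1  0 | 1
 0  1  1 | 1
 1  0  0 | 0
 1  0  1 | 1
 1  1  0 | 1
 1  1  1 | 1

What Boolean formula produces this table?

h is 0 on exactly one input, (1,0,0), whose minterm is x·¬y·¬z. So h is the negation of that single conjunction.

h(x, y, z) = not ((x and not y) and not z)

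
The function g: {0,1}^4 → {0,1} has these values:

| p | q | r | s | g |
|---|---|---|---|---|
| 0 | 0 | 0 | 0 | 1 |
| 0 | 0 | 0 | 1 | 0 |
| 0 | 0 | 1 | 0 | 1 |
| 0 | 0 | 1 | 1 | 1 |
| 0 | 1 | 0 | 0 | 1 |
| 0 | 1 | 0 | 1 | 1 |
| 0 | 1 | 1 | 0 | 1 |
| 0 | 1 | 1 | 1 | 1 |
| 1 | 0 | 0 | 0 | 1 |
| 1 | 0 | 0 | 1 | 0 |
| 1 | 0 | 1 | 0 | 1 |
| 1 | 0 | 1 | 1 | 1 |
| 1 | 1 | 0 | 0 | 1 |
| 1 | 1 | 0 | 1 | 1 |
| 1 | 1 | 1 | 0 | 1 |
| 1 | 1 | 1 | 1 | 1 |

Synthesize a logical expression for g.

g(p, q, r, s) = ((((p' · q') · r') · s) + (((p · q') · r') · s))'

There are just 2 zero rows: (0,0,0,1), (1,0,0,1). Their minterms are ¬p·¬q·¬r·s, p·¬q·¬r·s; the OR of those covers precisely the 0-outputs, and negating it yields g.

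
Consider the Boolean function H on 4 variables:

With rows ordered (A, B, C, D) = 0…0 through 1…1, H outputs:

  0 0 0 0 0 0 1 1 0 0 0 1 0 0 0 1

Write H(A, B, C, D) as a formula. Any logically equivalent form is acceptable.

Collect the rows where H=1 — (0,1,1,0), (0,1,1,1), (1,0,1,1), (1,1,1,1) — and write one minterm per row: ¬A·B·C·¬D, ¬A·B·C·D, A·¬B·C·D, A·B·C·D. Their union (logical OR) reproduces the table exactly.

H(A, B, C, D) = (((((~A & B) & C) & ~D) | (((~A & B) & C) & D)) | (((A & ~B) & C) & D)) | (((A & B) & C) & D)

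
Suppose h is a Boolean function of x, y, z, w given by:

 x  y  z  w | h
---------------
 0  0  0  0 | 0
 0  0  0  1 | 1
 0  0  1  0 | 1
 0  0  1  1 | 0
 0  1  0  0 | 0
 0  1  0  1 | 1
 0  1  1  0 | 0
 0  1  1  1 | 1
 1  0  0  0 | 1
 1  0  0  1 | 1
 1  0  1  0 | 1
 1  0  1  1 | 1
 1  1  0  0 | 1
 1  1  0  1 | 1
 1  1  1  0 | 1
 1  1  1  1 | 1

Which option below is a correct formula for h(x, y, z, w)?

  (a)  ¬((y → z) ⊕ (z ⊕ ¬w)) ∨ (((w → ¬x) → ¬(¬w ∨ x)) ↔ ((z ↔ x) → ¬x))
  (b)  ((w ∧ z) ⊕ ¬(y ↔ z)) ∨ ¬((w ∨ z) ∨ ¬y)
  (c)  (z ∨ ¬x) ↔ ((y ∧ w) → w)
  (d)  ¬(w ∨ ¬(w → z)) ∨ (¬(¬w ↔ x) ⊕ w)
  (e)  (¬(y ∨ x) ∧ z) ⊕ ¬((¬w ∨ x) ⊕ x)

e

(a) fails at (0,0,0,0): the formula yields 1, h is 0.
(b) fails at (0,0,0,1): the formula yields 0, h is 1.
(c) fails at (0,0,0,0): the formula yields 1, h is 0.
(d) fails at (0,0,0,0): the formula yields 1, h is 0.
(e) is the remaining candidate, and it agrees with h on all 16 inputs.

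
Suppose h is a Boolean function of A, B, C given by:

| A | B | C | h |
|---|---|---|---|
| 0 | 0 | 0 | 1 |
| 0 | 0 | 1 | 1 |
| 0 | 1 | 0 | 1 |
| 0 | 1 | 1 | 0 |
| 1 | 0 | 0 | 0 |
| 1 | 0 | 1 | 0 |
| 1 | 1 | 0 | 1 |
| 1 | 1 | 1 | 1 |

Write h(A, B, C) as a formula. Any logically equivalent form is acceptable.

h(A, B, C) = ¬((((¬A ∧ B) ∧ C) ∨ ((A ∧ ¬B) ∧ ¬C)) ∨ ((A ∧ ¬B) ∧ C))

The 0-rows are (0,1,1), (1,0,0), (1,0,1). Take each as a conjunction (¬A·B·C, A·¬B·¬C, A·¬B·C), form their disjunction, and complement — that gives a formula that is 1 everywhere h is.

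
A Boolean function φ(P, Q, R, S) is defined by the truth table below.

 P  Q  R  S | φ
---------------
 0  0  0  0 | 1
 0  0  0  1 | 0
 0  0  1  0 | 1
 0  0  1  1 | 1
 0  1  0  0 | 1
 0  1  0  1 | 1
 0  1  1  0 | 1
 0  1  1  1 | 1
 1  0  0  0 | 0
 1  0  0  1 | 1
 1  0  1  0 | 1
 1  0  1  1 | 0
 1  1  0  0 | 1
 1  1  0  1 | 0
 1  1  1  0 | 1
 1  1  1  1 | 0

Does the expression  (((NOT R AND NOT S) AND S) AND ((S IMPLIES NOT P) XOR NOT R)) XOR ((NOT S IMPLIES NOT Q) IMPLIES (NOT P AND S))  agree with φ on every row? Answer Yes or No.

Test each input against both φ and the formula:
  P=0, Q=0, R=0, S=0: formula gives 0, but φ = 1 ✗
Since they disagree at (0,0,0,0), the expression is not a correct formula for φ.

No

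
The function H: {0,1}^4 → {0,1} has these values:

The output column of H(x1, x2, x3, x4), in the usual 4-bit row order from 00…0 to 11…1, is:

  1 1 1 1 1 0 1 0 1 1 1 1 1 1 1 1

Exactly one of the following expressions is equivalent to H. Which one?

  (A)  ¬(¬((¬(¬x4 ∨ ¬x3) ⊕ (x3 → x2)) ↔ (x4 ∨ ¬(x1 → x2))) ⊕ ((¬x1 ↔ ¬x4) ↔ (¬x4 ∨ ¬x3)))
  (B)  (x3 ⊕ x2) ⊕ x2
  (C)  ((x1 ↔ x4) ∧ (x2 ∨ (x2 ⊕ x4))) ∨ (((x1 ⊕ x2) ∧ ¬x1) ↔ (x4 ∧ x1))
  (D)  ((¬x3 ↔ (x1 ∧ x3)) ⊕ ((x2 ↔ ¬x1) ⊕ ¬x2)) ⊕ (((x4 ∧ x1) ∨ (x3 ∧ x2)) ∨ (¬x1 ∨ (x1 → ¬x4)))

C

(A) fails at (0,0,1,0): the formula yields 0, H is 1.
(B) fails at (0,0,0,0): the formula yields 0, H is 1.
(D) fails at (0,0,0,0): the formula yields 0, H is 1.
(C) is the remaining candidate, and it agrees with H on all 16 inputs.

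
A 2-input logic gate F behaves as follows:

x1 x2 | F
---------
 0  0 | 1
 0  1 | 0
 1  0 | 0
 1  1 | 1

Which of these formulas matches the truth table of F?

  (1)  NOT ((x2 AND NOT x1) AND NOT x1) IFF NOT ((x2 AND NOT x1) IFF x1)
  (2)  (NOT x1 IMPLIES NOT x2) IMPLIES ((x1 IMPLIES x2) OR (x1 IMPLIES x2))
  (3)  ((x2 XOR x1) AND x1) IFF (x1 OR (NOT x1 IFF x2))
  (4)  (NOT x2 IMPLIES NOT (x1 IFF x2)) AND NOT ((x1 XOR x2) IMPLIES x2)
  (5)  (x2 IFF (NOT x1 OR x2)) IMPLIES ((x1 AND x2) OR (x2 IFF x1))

(1) fails at (0,0): the formula yields 0, F is 1.
(2) fails at (0,1): the formula yields 1, F is 0.
(3) fails at (1,0): the formula yields 1, F is 0.
(4) fails at (0,0): the formula yields 0, F is 1.
Only (5) survives; checking it on all 4 rows confirms it matches F.

5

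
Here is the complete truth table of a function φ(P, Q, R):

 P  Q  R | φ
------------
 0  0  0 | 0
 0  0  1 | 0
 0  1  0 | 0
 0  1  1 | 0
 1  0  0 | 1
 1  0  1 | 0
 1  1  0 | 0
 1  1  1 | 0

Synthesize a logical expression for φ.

φ(P, Q, R) = (P AND NOT Q) AND NOT R

Only row (1,0,0) gives 1. That row's minterm P·¬Q·¬R is φ directly.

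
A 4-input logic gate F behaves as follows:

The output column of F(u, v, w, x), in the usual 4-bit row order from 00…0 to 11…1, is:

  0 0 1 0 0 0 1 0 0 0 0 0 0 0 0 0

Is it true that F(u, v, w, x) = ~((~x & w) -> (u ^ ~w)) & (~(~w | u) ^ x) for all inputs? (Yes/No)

Yes

Evaluate ~((~x & w) -> (u ^ ~w)) & (~(~w | u) ^ x) on each row and compare to F:
  u=0, v=0, w=0, x=0: formula gives 0, F = 0 ✓
  u=0, v=0, w=0, x=1: formula gives 0, F = 0 ✓
  u=0, v=0, w=1, x=0: formula gives 1, F = 1 ✓
  u=0, v=0, w=1, x=1: formula gives 0, F = 0 ✓
  …and likewise for the remaining 12 rows.
All 16 rows match — the expression computes F exactly.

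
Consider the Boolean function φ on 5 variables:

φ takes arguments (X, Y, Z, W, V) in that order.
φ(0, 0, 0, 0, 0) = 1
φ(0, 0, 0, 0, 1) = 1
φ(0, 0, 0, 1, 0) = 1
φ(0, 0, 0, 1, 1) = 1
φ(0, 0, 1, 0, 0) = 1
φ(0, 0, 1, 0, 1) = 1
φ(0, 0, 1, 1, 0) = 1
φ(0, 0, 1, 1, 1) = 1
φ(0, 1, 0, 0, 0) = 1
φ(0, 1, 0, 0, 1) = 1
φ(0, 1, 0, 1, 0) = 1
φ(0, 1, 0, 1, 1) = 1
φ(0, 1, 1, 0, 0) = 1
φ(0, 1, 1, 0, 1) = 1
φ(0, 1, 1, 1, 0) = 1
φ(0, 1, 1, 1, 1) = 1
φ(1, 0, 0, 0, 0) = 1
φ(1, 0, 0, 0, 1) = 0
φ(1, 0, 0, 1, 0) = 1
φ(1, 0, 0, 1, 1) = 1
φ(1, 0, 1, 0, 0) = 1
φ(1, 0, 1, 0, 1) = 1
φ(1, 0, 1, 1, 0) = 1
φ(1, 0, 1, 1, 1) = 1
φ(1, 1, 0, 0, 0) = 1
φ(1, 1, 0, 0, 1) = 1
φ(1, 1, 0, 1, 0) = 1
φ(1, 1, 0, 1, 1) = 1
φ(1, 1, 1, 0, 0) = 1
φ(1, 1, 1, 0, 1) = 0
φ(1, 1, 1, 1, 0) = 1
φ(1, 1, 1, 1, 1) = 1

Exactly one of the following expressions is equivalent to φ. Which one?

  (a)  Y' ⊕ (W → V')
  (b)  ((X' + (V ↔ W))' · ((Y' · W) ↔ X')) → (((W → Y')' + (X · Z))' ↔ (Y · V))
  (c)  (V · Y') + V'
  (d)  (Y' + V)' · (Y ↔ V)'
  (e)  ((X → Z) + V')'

(a) disagrees with φ on (0,0,0,0,0) (formula → 0, table → 1); rule it out.
(c) disagrees with φ on (0,1,0,0,1) (formula → 0, table → 1); rule it out.
(d) disagrees with φ on (0,0,0,0,0) (formula → 0, table → 1); rule it out.
(e) disagrees with φ on (0,0,0,0,0) (formula → 0, table → 1); rule it out.
That leaves (b). Evaluating it on every row reproduces the table of φ exactly.

b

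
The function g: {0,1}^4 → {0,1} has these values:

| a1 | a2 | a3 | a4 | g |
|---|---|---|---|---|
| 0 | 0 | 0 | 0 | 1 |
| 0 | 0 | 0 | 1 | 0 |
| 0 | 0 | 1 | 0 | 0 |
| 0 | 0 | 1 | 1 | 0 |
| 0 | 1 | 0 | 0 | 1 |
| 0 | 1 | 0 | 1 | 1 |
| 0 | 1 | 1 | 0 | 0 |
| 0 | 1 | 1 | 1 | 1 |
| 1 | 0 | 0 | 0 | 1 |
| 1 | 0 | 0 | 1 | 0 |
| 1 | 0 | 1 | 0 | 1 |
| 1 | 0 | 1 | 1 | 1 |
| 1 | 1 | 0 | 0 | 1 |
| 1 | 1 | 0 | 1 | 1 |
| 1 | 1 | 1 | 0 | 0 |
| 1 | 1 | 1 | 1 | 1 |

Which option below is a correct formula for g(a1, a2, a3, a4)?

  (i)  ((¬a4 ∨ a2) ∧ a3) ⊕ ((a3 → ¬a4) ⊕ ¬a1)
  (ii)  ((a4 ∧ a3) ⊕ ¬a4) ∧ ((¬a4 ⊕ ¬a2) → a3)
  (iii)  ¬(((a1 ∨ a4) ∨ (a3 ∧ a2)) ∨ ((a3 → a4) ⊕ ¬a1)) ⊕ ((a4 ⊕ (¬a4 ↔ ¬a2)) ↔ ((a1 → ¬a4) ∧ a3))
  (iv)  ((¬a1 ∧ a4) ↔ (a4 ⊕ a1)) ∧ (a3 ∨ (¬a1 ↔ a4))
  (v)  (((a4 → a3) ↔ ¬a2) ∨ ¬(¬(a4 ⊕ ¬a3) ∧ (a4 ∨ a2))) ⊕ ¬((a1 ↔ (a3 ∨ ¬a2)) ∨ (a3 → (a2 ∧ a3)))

(i) fails at (0,0,0,0): the formula yields 0, g is 1.
(ii) fails at (0,0,1,0): the formula yields 1, g is 0.
(iii) fails at (0,0,1,0): the formula yields 1, g is 0.
(iv) fails at (0,0,0,0): the formula yields 0, g is 1.
(v) is the remaining candidate, and it agrees with g on all 16 inputs.

v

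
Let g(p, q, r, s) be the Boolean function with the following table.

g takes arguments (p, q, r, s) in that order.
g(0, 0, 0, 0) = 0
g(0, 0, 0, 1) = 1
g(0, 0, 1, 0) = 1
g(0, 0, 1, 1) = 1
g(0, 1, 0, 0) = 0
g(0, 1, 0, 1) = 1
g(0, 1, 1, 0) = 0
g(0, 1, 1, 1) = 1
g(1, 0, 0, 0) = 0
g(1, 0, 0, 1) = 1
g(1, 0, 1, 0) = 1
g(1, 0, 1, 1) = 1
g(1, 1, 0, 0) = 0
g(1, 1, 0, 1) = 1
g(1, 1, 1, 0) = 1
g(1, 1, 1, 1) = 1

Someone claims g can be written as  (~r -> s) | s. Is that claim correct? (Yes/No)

No

Check the formula against g row by row:
  p=0, q=0, r=0, s=0: formula gives 0, g = 0 ✓
  p=0, q=0, r=0, s=1: formula gives 1, g = 1 ✓
  p=0, q=0, r=1, s=0: formula gives 1, g = 1 ✓
  p=0, q=0, r=1, s=1: formula gives 1, g = 1 ✓
  …
  p=0, q=1, r=1, s=0: formula gives 1, but g = 0 ✗
A single disagreement suffices: at (0,1,1,0) they differ, so the formula does not compute g.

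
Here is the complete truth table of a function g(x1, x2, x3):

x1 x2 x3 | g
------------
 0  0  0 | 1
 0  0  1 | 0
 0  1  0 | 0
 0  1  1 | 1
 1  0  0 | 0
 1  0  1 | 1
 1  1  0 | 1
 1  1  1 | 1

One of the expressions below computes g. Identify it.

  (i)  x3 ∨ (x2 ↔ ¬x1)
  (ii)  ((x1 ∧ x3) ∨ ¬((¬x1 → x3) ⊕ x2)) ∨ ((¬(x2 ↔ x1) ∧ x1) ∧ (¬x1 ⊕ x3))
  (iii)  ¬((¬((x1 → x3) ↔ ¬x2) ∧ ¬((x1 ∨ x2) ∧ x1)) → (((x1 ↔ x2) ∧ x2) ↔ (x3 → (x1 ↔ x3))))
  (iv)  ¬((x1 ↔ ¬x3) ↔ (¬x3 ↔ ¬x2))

(i) disagrees with g on (0,0,0) (formula → 0, table → 1); rule it out.
(iii) disagrees with g on (0,0,0) (formula → 0, table → 1); rule it out.
(iv) disagrees with g on (0,0,1) (formula → 1, table → 0); rule it out.
Only (ii) survives; checking it on all 8 rows confirms it matches g.

ii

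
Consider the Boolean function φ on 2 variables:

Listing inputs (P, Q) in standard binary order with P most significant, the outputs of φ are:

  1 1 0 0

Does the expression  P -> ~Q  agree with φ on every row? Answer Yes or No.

No

Test each input against both φ and the formula:
  P=0, Q=0: formula gives 1, φ = 1 ✓
  P=0, Q=1: formula gives 1, φ = 1 ✓
  P=1, Q=0: formula gives 1, but φ = 0 ✗
Since they disagree at (1,0), the expression is not a correct formula for φ.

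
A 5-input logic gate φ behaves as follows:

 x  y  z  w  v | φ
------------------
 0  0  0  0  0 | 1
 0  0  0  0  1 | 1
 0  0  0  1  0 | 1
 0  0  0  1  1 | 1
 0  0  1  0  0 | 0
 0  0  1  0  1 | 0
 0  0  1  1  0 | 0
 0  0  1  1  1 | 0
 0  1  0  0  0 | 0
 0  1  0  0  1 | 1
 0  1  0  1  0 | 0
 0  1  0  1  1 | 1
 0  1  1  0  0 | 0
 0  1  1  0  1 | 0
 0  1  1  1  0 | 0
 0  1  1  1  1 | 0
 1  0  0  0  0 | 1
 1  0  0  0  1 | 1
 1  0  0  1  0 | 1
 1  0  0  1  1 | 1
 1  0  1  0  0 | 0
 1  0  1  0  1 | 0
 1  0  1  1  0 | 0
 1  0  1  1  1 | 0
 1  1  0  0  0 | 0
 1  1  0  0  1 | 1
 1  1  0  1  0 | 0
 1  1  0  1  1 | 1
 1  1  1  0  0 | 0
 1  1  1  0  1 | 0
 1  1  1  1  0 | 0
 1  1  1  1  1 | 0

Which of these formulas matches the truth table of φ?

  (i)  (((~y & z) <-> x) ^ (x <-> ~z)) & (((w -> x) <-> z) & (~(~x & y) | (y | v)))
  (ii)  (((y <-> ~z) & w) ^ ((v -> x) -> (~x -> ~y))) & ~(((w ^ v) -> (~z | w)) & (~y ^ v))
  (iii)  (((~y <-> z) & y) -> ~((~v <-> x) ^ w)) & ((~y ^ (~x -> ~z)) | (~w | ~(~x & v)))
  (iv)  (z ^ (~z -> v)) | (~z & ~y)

(i) disagrees with φ on (0,0,0,0,0) (formula → 0, table → 1); rule it out.
(ii) disagrees with φ on (0,0,0,0,0) (formula → 0, table → 1); rule it out.
(iii) disagrees with φ on (0,0,0,1,1) (formula → 0, table → 1); rule it out.
Only (iv) survives; checking it on all 32 rows confirms it matches φ.

iv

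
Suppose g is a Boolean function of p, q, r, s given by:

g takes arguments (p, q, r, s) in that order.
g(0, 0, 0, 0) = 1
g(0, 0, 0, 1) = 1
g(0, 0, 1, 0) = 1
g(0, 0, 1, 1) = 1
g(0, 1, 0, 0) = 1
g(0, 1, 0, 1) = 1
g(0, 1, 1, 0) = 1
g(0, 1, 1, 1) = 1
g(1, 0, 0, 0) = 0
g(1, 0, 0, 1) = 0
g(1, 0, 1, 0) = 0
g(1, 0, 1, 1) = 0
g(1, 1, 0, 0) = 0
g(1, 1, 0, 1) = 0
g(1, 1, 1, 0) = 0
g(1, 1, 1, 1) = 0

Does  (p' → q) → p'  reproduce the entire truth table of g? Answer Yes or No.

Yes

Check the formula against g row by row:
  p=0, q=0, r=0, s=0: formula gives 1, g = 1 ✓
  p=0, q=0, r=0, s=1: formula gives 1, g = 1 ✓
  p=0, q=0, r=1, s=0: formula gives 1, g = 1 ✓
  p=0, q=0, r=1, s=1: formula gives 1, g = 1 ✓
  …and likewise for the remaining 12 rows.
Every row agrees, so the formula is equivalent.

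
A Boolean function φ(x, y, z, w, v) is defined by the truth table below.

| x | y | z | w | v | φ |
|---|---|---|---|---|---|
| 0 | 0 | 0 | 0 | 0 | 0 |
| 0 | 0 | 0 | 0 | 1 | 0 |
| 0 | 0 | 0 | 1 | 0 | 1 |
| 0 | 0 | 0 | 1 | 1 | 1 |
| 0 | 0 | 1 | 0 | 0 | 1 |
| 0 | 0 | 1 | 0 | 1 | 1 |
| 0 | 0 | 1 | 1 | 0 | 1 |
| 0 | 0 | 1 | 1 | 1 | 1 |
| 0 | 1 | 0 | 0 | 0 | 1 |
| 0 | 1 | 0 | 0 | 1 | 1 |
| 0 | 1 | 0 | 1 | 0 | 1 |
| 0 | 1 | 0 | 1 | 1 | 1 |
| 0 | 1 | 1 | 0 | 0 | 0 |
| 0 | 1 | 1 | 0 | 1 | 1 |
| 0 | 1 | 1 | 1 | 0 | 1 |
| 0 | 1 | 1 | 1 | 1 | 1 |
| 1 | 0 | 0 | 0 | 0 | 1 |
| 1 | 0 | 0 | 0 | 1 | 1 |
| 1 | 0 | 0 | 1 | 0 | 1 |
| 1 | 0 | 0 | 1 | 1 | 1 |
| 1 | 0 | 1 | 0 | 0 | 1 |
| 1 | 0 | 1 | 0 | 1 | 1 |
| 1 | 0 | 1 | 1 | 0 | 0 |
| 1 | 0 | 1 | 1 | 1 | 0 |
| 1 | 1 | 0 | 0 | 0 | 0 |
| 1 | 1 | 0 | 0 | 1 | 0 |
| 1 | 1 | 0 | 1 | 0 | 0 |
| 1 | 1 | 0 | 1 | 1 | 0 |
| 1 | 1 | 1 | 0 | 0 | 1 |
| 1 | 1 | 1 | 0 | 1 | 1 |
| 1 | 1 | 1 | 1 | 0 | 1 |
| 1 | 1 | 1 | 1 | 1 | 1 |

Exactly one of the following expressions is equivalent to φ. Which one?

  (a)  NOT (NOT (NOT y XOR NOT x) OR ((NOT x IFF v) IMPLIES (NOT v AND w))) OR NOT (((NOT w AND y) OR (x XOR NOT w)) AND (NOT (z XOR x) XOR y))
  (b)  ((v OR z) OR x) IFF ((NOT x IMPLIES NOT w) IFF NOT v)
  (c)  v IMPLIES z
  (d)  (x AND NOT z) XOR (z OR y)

a

(b): at (0,0,1,0,1) it gives 0, but φ = 1 — eliminated.
(c): at (0,0,0,0,0) it gives 1, but φ = 0 — eliminated.
(d): at (0,0,0,1,0) it gives 0, but φ = 1 — eliminated.
Only (a) survives; checking it on all 32 rows confirms it matches φ.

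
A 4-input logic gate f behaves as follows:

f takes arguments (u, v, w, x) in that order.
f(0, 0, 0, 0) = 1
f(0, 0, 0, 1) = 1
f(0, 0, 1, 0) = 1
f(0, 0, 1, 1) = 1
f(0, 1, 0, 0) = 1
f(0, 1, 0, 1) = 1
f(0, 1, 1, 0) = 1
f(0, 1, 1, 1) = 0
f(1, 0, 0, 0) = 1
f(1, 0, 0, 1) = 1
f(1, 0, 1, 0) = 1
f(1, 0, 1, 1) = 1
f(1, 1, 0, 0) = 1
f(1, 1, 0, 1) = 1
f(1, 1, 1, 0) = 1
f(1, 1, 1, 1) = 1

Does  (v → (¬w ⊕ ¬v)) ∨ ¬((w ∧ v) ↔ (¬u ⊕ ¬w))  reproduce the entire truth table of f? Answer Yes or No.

Test each input against both f and the formula:
  u=0, v=0, w=0, x=0: formula gives 1, f = 1 ✓
  u=0, v=0, w=0, x=1: formula gives 1, f = 1 ✓
  u=0, v=0, w=1, x=0: formula gives 1, f = 1 ✓
  u=0, v=0, w=1, x=1: formula gives 1, f = 1 ✓
  …
  u=0, v=1, w=1, x=0: formula gives 0, but f = 1 ✗
Since they disagree at (0,1,1,0), the expression is not a correct formula for f.

No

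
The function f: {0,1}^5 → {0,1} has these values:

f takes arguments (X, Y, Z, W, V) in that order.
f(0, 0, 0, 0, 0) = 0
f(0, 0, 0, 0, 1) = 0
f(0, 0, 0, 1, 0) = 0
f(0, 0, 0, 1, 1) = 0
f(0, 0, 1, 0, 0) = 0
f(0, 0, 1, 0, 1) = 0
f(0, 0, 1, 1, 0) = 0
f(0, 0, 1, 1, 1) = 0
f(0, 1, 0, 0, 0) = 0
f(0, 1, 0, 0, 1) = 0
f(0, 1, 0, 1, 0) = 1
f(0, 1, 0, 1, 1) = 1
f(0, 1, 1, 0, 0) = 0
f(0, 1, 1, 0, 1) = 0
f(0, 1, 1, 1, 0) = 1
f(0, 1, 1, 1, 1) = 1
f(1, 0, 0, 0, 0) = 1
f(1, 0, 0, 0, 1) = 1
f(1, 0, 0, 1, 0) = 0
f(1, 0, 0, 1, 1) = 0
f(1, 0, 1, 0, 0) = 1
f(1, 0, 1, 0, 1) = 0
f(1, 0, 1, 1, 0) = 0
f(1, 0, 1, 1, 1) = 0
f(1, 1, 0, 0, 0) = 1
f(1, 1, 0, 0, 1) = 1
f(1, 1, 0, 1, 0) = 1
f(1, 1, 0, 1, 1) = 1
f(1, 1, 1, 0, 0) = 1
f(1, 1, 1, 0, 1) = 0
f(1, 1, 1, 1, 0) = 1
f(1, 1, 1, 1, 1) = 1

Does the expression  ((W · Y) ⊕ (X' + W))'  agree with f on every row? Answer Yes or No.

No

Test each input against both f and the formula:
  X=0, Y=0, Z=0, W=0, V=0: formula gives 0, f = 0 ✓
  X=0, Y=0, Z=0, W=0, V=1: formula gives 0, f = 0 ✓
  X=0, Y=0, Z=0, W=1, V=0: formula gives 0, f = 0 ✓
  X=0, Y=0, Z=0, W=1, V=1: formula gives 0, f = 0 ✓
  …
  X=1, Y=0, Z=1, W=0, V=1: formula gives 1, but f = 0 ✗
Row (1,0,1,0,1) is a counterexample, so the formula is not equivalent to f.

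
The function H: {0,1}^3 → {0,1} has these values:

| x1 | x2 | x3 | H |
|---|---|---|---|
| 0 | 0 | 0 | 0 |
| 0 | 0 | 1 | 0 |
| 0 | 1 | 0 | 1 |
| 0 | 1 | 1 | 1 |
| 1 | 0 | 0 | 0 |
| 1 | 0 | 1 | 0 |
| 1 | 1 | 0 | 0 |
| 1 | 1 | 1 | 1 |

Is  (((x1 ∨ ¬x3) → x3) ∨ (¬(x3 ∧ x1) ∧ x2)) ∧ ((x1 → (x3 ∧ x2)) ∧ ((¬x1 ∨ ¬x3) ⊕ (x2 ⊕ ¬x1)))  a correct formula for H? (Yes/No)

Yes

Test each input against both H and the formula:
  x1=0, x2=0, x3=0: formula gives 0, H = 0 ✓
  x1=0, x2=0, x3=1: formula gives 0, H = 0 ✓
  x1=0, x2=1, x3=0: formula gives 1, H = 1 ✓
  x1=0, x2=1, x3=1: formula gives 1, H = 1 ✓
  x1=1, x2=0, x3=0: formula gives 0, H = 0 ✓
  …and likewise for the remaining 3 rows.
Every row agrees, so the formula is equivalent.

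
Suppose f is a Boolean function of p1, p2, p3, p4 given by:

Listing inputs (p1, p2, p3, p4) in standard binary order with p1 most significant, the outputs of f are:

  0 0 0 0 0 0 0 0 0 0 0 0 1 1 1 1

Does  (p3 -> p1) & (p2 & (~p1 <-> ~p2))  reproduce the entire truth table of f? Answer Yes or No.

Test each input against both f and the formula:
  p1=0, p2=0, p3=0, p4=0: formula gives 0, f = 0 ✓
  p1=0, p2=0, p3=0, p4=1: formula gives 0, f = 0 ✓
  p1=0, p2=0, p3=1, p4=0: formula gives 0, f = 0 ✓
  p1=0, p2=0, p3=1, p4=1: formula gives 0, f = 0 ✓
  … (the remaining 12 rows also agree.)
All 16 rows match — the expression computes f exactly.

Yes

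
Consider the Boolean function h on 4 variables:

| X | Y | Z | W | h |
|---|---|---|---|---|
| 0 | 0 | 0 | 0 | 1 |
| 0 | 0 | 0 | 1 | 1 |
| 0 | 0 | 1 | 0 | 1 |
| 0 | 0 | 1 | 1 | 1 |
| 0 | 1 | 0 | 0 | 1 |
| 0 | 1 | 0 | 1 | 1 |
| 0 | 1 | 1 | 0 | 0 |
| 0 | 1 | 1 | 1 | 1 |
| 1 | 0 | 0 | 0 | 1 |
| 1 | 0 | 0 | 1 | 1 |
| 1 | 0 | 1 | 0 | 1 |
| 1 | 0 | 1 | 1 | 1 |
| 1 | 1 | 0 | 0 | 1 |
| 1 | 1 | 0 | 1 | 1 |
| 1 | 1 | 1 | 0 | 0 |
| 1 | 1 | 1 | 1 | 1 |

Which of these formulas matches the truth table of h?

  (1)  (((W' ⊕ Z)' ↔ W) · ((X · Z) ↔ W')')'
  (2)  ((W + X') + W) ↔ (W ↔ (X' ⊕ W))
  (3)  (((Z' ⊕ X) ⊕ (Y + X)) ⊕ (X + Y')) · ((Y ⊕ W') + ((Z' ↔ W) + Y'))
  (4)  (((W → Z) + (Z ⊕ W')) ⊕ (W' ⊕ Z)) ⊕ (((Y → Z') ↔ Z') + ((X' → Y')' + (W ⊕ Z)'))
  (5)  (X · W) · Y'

(1) disagrees with h on (0,0,0,0) (formula → 0, table → 1); rule it out.
(2) disagrees with h on (0,0,0,0) (formula → 0, table → 1); rule it out.
(3) disagrees with h on (0,0,0,0) (formula → 0, table → 1); rule it out.
(5) disagrees with h on (0,0,0,0) (formula → 0, table → 1); rule it out.
(4) is the remaining candidate, and it agrees with h on all 16 inputs.

4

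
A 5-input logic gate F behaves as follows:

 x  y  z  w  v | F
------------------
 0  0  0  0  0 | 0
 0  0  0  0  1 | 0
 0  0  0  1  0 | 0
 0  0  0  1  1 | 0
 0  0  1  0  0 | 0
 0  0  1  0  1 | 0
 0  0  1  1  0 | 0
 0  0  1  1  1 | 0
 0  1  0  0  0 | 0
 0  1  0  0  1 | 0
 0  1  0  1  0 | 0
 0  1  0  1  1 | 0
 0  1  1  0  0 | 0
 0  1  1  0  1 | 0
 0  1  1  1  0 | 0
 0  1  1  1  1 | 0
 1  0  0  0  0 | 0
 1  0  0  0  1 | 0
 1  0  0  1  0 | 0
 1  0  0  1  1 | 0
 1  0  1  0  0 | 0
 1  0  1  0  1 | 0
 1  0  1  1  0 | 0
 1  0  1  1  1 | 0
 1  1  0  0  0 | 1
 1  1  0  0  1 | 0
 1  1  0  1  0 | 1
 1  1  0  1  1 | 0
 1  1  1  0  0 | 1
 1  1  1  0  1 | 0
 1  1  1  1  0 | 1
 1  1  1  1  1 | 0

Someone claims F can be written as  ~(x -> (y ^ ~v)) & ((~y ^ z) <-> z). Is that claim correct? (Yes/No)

Yes

Test each input against both F and the formula:
  x=0, y=0, z=0, w=0, v=0: formula gives 0, F = 0 ✓
  x=0, y=0, z=0, w=0, v=1: formula gives 0, F = 0 ✓
  x=0, y=0, z=0, w=1, v=0: formula gives 0, F = 0 ✓
  x=0, y=0, z=0, w=1, v=1: formula gives 0, F = 0 ✓
  … (the remaining 28 rows also agree.)
Every row agrees, so the formula is equivalent.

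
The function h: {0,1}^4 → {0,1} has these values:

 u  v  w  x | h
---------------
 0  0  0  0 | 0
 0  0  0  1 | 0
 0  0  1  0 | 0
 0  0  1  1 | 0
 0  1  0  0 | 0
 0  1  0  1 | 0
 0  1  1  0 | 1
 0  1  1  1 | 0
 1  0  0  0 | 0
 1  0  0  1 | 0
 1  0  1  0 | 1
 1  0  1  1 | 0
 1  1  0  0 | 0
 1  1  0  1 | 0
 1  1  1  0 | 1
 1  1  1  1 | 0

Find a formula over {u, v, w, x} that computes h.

h=1 on 3 inputs: (0,1,1,0), (1,0,1,0), (1,1,1,0). Reading each as a conjunction of literals (¬u·v·w·¬x, u·¬v·w·¬x, u·v·w·¬x) and taking the OR gives the canonical DNF.

h(u, v, w, x) = ((((not u and v) and w) and not x) or (((u and not v) and w) and not x)) or (((u and v) and w) and not x)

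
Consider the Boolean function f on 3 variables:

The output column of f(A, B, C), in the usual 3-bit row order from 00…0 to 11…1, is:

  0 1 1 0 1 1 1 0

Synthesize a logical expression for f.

f(A, B, C) = not ((((not A and not B) and not C) or ((not A and B) and C)) or ((A and B) and C))

There are just 3 zero rows: (0,0,0), (0,1,1), (1,1,1). Their minterms are ¬A·¬B·¬C, ¬A·B·C, A·B·C; the OR of those covers precisely the 0-outputs, and negating it yields f.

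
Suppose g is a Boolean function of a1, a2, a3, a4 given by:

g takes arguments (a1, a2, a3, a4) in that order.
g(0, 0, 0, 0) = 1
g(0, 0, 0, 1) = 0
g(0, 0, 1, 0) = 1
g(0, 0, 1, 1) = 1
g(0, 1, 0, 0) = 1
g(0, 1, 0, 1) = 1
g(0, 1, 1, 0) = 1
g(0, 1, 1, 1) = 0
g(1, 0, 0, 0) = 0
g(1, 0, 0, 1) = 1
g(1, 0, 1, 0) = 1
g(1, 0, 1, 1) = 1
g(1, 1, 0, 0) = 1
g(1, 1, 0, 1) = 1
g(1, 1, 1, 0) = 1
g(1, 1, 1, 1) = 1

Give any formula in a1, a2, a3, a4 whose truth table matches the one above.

g(a1, a2, a3, a4) = (((((a1' · a2') · a3') · a4) + (((a1' · a2) · a3) · a4)) + (((a1 · a2') · a3') · a4'))'

g is 0 on only 3 rows — (0,0,0,1), (0,1,1,1), (1,0,0,0). Writing each as a minterm (¬a1·¬a2·¬a3·a4, ¬a1·a2·a3·a4, a1·¬a2·¬a3·¬a4) and OR-ing them characterizes exactly where g=0, so g is the negation of that disjunction.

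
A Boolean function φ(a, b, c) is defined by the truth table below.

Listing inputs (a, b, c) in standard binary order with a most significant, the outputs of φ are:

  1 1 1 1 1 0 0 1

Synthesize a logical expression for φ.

There are just 2 zero rows: (1,0,1), (1,1,0). Their minterms are a·¬b·c, a·b·¬c; the OR of those covers precisely the 0-outputs, and negating it yields φ.

φ(a, b, c) = ~(((a & ~b) & c) | ((a & b) & ~c))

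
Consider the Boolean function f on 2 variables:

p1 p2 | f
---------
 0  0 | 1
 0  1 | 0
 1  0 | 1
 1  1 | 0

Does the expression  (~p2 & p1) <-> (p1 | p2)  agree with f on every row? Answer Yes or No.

Yes

Check the formula against f row by row:
  p1=0, p2=0: formula gives 1, f = 1 ✓
  p1=0, p2=1: formula gives 0, f = 0 ✓
  p1=1, p2=0: formula gives 1, f = 1 ✓
  p1=1, p2=1: formula gives 0, f = 0 ✓
No disagreement on any input; they are logically equivalent.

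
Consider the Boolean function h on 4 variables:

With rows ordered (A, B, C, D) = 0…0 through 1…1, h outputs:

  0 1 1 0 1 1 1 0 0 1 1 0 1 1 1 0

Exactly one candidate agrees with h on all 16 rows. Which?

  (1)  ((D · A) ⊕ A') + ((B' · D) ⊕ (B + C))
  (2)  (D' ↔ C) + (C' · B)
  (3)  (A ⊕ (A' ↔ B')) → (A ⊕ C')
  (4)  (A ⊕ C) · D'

2

(1) disagrees with h on (0,0,0,0) (formula → 1, table → 0); rule it out.
(3) disagrees with h on (0,0,0,0) (formula → 1, table → 0); rule it out.
(4) disagrees with h on (0,0,0,1) (formula → 0, table → 1); rule it out.
That leaves (2). Evaluating it on every row reproduces the table of h exactly.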